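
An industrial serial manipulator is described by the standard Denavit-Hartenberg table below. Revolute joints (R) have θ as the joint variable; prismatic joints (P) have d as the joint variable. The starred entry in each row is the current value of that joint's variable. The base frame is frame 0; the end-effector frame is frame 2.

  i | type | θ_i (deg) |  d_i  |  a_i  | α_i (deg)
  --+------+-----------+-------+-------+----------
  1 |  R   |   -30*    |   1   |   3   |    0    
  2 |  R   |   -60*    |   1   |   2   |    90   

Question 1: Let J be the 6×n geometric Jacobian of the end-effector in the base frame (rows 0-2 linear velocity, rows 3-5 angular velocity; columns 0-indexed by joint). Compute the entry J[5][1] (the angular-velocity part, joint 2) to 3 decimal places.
1.000

axis z_1 = (0.0000,0.0000,1.0000); lever o_n−o_1 = (0.0000,-2.0000,1.0000)
cross product → J_v[:, 1] = (2.0000,0.0000,-0.0000)
J_ω[:, 1] = z_1
entry J[5][1] = 1.0000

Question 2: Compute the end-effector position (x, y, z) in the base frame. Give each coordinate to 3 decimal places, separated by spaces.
after link 1: o_1 = (2.5981, -1.5000, 1.0000)
after link 2: o_2 = (2.5981, -3.5000, 2.0000)

2.598 -3.500 2.000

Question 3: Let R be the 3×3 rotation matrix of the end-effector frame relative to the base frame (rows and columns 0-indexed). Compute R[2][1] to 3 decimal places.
1.000

End-effector y-axis (col 1 of R) = (0.0000,0.0000,1.0000)
R[2][1] = 1.0000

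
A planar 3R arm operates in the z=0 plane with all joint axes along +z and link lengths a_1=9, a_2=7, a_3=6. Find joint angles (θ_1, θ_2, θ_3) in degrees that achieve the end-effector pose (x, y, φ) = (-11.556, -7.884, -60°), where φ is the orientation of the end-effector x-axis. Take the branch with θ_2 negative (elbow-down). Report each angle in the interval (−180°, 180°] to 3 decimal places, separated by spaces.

wrist centre = target − a_3·(cos φ, sin φ) = (-14.5560, -2.6878)
cos θ_2 = (219.1017−9²−7²)/(2·9·7) = 0.7072; θ_2 = -44.9960° (elbow-down)
β = atan2(-2.6878,-14.5560) = -169.5379°; ψ = atan2(-4.9494,13.9501) = -19.5344°
θ_1 = β − ψ = -150.0035°
θ_3 = φ − θ_1 − θ_2 = 134.9995° (wrapped to (-180°,180°])

-150.004 -44.996 135.000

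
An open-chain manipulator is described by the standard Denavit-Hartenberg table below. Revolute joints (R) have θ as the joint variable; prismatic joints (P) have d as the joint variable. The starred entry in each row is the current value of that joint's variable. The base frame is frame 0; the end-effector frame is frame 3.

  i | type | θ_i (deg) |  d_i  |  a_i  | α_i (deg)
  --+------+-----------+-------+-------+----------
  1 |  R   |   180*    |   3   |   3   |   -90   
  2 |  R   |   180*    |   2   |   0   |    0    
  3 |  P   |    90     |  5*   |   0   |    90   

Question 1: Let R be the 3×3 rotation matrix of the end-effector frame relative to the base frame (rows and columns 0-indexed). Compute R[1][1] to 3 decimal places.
End-effector y-axis (col 1 of R) = (-0.0000,-1.0000,0.0000)
R[1][1] = -1.0000

-1.000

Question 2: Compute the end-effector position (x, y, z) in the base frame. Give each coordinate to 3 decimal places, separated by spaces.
after link 1: o_1 = (-3.0000, 0.0000, 3.0000)
after link 2: o_2 = (-3.0000, -2.0000, 3.0000)
after link 3: o_3 = (-3.0000, -7.0000, 3.0000)

-3.000 -7.000 3.000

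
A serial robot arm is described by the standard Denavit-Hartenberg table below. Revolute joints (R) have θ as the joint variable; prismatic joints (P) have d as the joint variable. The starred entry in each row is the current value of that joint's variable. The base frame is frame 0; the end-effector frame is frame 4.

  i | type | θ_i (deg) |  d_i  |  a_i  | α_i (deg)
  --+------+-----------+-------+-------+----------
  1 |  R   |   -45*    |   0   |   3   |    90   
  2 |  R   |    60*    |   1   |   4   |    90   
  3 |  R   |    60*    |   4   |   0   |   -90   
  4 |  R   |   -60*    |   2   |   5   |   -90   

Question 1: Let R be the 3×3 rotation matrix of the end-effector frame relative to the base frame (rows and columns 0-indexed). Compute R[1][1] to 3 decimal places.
0.047

End-effector y-axis (col 1 of R) = (0.6597,0.0474,0.7500)
R[1][1] = 0.0474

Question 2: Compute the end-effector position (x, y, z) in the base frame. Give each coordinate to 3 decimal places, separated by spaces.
5.521 -11.411 -1.118

after link 1: o_1 = (2.1213, -2.1213, 0.0000)
after link 2: o_2 = (2.8284, -4.2426, 3.4641)
after link 3: o_3 = (5.2779, -6.6921, 1.4641)
after link 4: o_4 = (5.5211, -11.4114, -1.1184)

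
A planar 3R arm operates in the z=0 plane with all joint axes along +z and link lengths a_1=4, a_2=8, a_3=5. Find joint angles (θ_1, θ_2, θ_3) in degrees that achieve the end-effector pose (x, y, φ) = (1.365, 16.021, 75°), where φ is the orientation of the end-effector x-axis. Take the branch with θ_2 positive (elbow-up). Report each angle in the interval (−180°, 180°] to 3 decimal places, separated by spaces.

59.273 45.004 -29.277

wrist centre = target − a_3·(cos φ, sin φ) = (0.0709, 11.1914)
cos θ_2 = (125.2518−4²−8²)/(2·4·8) = 0.7071; θ_2 = 45.0038° (elbow-up)
β = atan2(11.1914,0.0709) = 89.6370°; ψ = atan2(5.6572,9.6565) = 30.3638°
θ_1 = β − ψ = 59.2732°
θ_3 = φ − θ_1 − θ_2 = -29.2770° (wrapped to (-180°,180°])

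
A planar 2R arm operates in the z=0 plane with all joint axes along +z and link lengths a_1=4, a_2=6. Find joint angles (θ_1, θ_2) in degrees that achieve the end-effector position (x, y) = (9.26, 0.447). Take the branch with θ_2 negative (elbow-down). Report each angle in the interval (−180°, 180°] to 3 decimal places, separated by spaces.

29.993 -44.989

cos θ_2 = (85.9474−4²−6²)/(2·4·6) = 0.7072; θ_2 = -44.9894° (elbow-down)
β = atan2(0.4470,9.2600) = 2.7636°; ψ = atan2(-4.2419,8.2434) = -27.2292°
θ_1 = β − ψ = 29.9928°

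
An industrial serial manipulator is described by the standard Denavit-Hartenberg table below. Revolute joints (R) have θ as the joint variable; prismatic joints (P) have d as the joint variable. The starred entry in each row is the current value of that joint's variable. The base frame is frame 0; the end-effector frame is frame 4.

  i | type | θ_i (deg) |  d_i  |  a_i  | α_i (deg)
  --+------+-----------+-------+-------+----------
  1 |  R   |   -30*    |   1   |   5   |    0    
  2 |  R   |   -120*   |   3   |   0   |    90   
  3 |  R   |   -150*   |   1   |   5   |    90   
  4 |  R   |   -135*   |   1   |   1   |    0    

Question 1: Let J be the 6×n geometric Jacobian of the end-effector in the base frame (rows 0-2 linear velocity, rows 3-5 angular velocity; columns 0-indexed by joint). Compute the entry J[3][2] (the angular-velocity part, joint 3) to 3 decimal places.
axis z_2 = (-0.5000,0.8660,0.0000); lever o_n−o_2 = (3.5062,2.3625,-1.2804)
cross product → J_v[:, 2] = (-1.1089,-0.6402,-4.2178)
J_ω[:, 2] = z_2
entry J[3][2] = -0.5000

-0.500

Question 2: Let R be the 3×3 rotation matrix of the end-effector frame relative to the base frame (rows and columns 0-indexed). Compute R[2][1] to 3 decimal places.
End-effector y-axis (col 1 of R) = (0.8839,-0.3062,-0.3536)
R[2][1] = -0.3536

-0.354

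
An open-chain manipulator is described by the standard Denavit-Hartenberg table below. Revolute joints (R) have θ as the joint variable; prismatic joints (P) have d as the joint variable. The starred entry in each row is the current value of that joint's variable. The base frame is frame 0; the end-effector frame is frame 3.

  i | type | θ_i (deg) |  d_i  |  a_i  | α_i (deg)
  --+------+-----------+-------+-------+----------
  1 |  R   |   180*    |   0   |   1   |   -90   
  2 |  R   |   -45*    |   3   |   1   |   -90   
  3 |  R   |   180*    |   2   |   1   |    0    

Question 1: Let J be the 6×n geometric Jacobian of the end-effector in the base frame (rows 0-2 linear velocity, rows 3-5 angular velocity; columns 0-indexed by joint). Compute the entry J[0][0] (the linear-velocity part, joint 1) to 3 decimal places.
axis z_0 = ẑ; lever o_n−o_0 = (-2.4142,-3.0000,-1.4142)
cross product → J_v[:, 0] = (3.0000,-2.4142,0.0000)
J_ω[:, 0] = z_0
entry J[0][0] = 3.0000

3.000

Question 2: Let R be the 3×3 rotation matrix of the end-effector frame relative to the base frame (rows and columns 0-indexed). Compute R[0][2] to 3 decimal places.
End-effector z-axis (col 2 of R) = (-0.7071,-0.0000,-0.7071)
R[0][2] = -0.7071

-0.707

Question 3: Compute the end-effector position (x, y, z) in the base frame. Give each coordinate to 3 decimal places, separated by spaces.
after link 1: o_1 = (-1.0000, 0.0000, 0.0000)
after link 2: o_2 = (-1.7071, -3.0000, 0.7071)
after link 3: o_3 = (-2.4142, -3.0000, -1.4142)

-2.414 -3.000 -1.414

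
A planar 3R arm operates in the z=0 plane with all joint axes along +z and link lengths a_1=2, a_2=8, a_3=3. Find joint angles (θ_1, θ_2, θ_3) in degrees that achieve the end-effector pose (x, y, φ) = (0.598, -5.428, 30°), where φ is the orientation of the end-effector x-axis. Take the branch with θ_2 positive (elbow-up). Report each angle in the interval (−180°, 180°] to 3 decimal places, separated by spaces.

wrist centre = target − a_3·(cos φ, sin φ) = (-2.0001, -6.9280)
cos θ_2 = (51.9975−2²−8²)/(2·2·8) = -0.5001; θ_2 = 120.0052° (elbow-up)
β = atan2(-6.9280,-2.0001) = -106.1031°; ψ = atan2(6.9278,-2.0006) = 106.1077°
θ_1 = β − ψ = -212.2108°
θ_3 = φ − θ_1 − θ_2 = 122.2057° (wrapped to (-180°,180°])

147.789 120.005 122.206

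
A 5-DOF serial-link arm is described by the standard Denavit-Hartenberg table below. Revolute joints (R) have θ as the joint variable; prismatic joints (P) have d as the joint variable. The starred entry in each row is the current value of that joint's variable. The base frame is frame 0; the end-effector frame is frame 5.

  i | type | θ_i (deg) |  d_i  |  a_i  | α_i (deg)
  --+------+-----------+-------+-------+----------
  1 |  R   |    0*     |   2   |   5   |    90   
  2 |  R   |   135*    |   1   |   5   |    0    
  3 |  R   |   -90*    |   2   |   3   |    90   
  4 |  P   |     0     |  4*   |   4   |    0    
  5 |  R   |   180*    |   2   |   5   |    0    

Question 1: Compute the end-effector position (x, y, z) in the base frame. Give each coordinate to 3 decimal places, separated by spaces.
after link 1: o_1 = (5.0000, 0.0000, 2.0000)
after link 2: o_2 = (1.4645, -1.0000, 5.5355)
after link 3: o_3 = (3.5858, -3.0000, 7.6569)
after link 4: o_4 = (9.2426, -3.0000, 7.6569)
after link 5: o_5 = (7.1213, -3.0000, 2.7071)

7.121 -3.000 2.707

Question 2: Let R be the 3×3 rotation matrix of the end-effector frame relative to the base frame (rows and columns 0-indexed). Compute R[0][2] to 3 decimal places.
End-effector z-axis (col 2 of R) = (0.7071,-0.0000,-0.7071)
R[0][2] = 0.7071

0.707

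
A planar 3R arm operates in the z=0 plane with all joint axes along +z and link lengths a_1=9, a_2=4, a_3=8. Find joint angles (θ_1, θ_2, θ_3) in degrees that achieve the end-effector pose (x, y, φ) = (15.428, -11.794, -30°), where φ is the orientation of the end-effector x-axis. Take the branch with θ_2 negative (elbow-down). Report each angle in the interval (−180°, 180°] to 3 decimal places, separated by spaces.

wrist centre = target − a_3·(cos φ, sin φ) = (8.4998, -7.7940)
cos θ_2 = (132.9930−9²−4²)/(2·9·4) = 0.4999; θ_2 = -60.0064° (elbow-down)
β = atan2(-7.7940,8.4998) = -42.5197°; ψ = atan2(-3.4643,10.9996) = -17.4818°
θ_1 = β − ψ = -25.0379°
θ_3 = φ − θ_1 − θ_2 = 55.0443° (wrapped to (-180°,180°])

-25.038 -60.006 55.044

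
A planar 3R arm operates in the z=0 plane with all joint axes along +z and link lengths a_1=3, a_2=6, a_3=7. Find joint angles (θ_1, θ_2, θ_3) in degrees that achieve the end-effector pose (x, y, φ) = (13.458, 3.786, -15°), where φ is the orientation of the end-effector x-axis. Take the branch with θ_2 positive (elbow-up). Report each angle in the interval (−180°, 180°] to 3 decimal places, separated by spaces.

wrist centre = target − a_3·(cos φ, sin φ) = (6.6965, 5.5977)
cos θ_2 = (76.1780−3²−6²)/(2·3·6) = 0.8661; θ_2 = 29.9966° (elbow-up)
β = atan2(5.5977,6.6965) = 39.8928°; ψ = atan2(2.9997,8.1963) = 20.1016°
θ_1 = β − ψ = 19.7912°
θ_3 = φ − θ_1 − θ_2 = -64.7878° (wrapped to (-180°,180°])

19.791 29.997 -64.788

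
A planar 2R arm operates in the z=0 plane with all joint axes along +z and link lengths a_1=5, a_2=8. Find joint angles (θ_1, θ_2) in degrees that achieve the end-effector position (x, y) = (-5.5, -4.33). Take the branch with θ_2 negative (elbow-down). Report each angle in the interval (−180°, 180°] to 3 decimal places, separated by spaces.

cos θ_2 = (48.9989−5²−8²)/(2·5·8) = -0.5000; θ_2 = -120.0009° (elbow-down)
β = atan2(-4.3300,-5.5000) = -141.7876°; ψ = atan2(-6.9281,0.9999) = -81.7876°
θ_1 = β − ψ = -60.0000°

-60.000 -120.001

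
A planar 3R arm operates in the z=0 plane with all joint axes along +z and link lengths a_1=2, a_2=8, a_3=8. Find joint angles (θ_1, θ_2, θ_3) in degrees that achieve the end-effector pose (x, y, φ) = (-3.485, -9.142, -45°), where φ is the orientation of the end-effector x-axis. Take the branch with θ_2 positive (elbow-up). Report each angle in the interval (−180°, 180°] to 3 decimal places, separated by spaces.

wrist centre = target − a_3·(cos φ, sin φ) = (-9.1419, -3.4851)
cos θ_2 = (95.7197−2²−8²)/(2·2·8) = 0.8662; θ_2 = 29.9752° (elbow-up)
β = atan2(-3.4851,-9.1419) = -159.1317°; ψ = atan2(3.9970,8.9299) = 24.1131°
θ_1 = β − ψ = -183.2447°
θ_3 = φ − θ_1 − θ_2 = 108.2696° (wrapped to (-180°,180°])

176.755 29.975 108.270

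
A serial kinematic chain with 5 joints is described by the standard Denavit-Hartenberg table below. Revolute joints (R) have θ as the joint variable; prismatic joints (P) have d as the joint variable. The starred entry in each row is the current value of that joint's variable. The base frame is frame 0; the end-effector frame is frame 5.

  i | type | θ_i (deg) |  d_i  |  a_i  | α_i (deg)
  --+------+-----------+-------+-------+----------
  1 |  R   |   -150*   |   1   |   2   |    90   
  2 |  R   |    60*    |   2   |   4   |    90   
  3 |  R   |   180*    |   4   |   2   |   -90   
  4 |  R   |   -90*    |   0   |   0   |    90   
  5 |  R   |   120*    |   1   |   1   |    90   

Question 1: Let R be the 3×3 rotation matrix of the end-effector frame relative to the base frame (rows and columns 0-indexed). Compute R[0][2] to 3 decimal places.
End-effector z-axis (col 2 of R) = (-0.3995,-0.8080,-0.4330)
R[0][2] = -0.3995

-0.400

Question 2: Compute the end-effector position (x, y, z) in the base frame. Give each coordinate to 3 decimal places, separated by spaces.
-6.223 -2.283 1.848

after link 1: o_1 = (-1.7321, -1.0000, 1.0000)
after link 2: o_2 = (-4.4641, -0.2679, 4.4641)
after link 3: o_3 = (-6.5981, -1.5000, 0.7321)
after link 4: o_4 = (-6.5981, -1.5000, 0.7321)
after link 5: o_5 = (-6.2231, -2.2835, 1.8481)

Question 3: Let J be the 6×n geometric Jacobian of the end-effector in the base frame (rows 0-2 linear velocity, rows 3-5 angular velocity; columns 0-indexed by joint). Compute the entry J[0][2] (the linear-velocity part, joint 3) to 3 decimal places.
axis z_2 = (-0.7500,-0.4330,-0.5000); lever o_n−o_2 = (-1.7590,-2.0155,-2.6160)
cross product → J_v[:, 2] = (0.1250,-1.0825,0.7500)
J_ω[:, 2] = z_2
entry J[0][2] = 0.1250

0.125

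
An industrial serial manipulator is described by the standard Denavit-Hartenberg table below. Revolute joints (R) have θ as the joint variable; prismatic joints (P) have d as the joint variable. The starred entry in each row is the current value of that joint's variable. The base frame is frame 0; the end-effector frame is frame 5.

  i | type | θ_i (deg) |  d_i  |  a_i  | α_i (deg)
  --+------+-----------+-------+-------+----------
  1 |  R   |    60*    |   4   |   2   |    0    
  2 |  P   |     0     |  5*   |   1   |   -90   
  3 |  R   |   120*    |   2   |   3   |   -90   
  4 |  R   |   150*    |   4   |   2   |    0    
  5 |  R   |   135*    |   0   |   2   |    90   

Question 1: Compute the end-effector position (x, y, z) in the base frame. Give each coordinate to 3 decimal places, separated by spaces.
-3.218 0.291 9.454

after link 1: o_1 = (1.0000, 1.7321, 4.0000)
after link 2: o_2 = (1.5000, 2.5981, 9.0000)
after link 3: o_3 = (-0.9821, 2.2990, 6.4019)
after link 4: o_4 = (-1.4151, -0.4510, 9.9019)
after link 5: o_5 = (-3.2175, 0.2908, 9.4536)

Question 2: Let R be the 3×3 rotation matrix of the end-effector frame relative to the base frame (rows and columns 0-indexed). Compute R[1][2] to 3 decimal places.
0.548

End-effector z-axis (col 2 of R) = (0.0173,0.5477,0.8365)
R[1][2] = 0.5477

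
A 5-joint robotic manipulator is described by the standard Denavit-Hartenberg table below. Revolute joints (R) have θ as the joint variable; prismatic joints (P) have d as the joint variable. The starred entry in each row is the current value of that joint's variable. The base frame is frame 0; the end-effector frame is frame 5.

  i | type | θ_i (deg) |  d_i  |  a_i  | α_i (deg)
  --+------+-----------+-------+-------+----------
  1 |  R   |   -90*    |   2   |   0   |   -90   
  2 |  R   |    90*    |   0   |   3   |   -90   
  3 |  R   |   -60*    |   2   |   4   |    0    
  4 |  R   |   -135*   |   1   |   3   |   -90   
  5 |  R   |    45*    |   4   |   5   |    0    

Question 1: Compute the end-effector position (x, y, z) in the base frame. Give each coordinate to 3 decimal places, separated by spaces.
after link 1: o_1 = (0.0000, 0.0000, 2.0000)
after link 2: o_2 = (0.0000, -0.0000, -1.0000)
after link 3: o_3 = (3.4641, 2.0000, -3.0000)
after link 4: o_4 = (2.6876, 3.0000, -0.1022)
after link 5: o_5 = (5.6363, -0.5355, 4.3481)

5.636 -0.536 4.348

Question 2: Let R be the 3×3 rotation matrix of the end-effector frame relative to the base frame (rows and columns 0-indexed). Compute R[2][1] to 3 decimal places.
End-effector y-axis (col 1 of R) = (0.1830,-0.7071,-0.6830)
R[2][1] = -0.6830

-0.683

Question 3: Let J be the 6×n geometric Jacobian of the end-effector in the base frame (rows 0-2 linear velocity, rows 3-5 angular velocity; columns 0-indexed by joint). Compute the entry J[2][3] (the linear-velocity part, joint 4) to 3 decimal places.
axis z_3 = (0.0000,1.0000,-0.0000); lever o_n−o_3 = (2.1722,-2.5355,7.3481)
cross product → J_v[:, 3] = (7.3481,-0.0000,-2.1722)
J_ω[:, 3] = z_3
entry J[2][3] = -2.1722

-2.172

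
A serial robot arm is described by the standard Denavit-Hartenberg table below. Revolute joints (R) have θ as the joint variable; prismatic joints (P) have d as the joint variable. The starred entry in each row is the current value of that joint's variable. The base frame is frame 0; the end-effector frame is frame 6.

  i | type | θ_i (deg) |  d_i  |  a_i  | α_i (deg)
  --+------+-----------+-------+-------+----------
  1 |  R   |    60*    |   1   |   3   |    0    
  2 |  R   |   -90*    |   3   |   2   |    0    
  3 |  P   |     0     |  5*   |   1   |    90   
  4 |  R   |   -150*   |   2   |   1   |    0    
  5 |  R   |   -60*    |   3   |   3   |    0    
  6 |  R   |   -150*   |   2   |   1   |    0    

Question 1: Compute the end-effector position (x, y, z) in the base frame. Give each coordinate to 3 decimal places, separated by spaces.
-1.536 -3.732 10.000

after link 1: o_1 = (1.5000, 2.5981, 1.0000)
after link 2: o_2 = (3.2321, 1.5981, 4.0000)
after link 3: o_3 = (4.0981, 1.0981, 9.0000)
after link 4: o_4 = (2.3481, -0.2010, 8.5000)
after link 5: o_5 = (-1.4019, -1.5000, 10.0000)
after link 6: o_6 = (-1.5359, -3.7321, 10.0000)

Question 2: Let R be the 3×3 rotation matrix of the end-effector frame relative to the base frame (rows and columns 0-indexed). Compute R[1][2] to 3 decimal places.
-0.866

End-effector z-axis (col 2 of R) = (-0.5000,-0.8660,0.0000)
R[1][2] = -0.8660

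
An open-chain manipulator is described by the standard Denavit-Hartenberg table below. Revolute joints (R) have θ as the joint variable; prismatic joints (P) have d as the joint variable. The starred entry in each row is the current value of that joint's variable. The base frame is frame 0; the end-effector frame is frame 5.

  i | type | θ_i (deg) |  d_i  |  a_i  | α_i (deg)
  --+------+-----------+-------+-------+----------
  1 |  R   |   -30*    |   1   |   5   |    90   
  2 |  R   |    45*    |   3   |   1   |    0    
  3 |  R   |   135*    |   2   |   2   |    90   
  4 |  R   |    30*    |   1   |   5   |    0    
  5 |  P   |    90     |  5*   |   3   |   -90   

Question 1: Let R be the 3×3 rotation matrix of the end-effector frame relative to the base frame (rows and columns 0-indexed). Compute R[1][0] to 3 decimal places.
-1.000

End-effector x-axis (col 0 of R) = (-0.0000,-1.0000,-0.0000)
R[1][0] = -1.0000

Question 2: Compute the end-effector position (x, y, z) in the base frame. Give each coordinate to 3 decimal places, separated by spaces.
after link 1: o_1 = (4.3301, -2.5000, 1.0000)
after link 2: o_2 = (3.4425, -5.4516, 1.7071)
after link 3: o_3 = (0.7104, -6.1837, 1.7071)
after link 4: o_4 = (-4.2896, -6.1837, 2.7071)
after link 5: o_5 = (-4.2896, -9.1837, 7.7071)

-4.290 -9.184 7.707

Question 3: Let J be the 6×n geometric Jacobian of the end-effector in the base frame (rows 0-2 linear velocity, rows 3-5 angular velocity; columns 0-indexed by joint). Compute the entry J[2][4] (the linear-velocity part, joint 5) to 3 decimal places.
1.000

prismatic axis z_4 = (0.0000,-0.0000,1.0000)
J_v[:, 4] = z_4; J_ω[:, 4] = (0,0,0)
entry J[2][4] = 1.0000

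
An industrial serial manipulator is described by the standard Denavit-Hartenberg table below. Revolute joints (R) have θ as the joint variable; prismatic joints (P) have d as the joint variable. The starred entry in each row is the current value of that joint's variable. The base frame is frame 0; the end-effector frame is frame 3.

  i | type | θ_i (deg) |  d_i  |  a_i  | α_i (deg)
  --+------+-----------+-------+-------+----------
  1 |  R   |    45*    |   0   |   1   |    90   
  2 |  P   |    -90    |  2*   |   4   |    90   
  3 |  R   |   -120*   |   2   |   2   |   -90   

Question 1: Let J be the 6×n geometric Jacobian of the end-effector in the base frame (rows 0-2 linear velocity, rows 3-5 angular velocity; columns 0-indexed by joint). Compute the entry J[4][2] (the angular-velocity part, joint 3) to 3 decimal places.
axis z_2 = (-0.7071,-0.7071,-0.0000); lever o_n−o_2 = (-2.6390,-0.1895,1.0000)
cross product → J_v[:, 2] = (-0.7071,0.7071,-1.7321)
J_ω[:, 2] = z_2
entry J[4][2] = -0.7071

-0.707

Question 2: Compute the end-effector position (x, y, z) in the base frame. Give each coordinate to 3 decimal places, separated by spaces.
after link 1: o_1 = (0.7071, 0.7071, 0.0000)
after link 2: o_2 = (2.1213, -0.7071, -4.0000)
after link 3: o_3 = (-0.5176, -0.8966, -3.0000)

-0.518 -0.897 -3.000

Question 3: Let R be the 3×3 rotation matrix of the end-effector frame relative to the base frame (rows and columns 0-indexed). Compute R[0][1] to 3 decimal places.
0.707

End-effector y-axis (col 1 of R) = (0.7071,0.7071,0.0000)
R[0][1] = 0.7071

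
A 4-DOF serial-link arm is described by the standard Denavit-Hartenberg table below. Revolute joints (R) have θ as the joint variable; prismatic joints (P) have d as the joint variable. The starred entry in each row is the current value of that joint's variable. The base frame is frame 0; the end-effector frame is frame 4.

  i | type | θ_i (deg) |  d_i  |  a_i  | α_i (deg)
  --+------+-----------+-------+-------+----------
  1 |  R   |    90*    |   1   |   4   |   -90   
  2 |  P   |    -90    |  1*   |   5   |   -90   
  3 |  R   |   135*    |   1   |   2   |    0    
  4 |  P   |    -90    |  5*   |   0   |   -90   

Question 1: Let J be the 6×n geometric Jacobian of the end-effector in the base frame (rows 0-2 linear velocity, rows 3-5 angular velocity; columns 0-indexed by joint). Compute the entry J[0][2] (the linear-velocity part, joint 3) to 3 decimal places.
axis z_2 = (-0.0000,1.0000,-0.0000); lever o_n−o_2 = (1.4142,6.0000,-1.4142)
cross product → J_v[:, 2] = (-1.4142,-0.0000,-1.4142)
J_ω[:, 2] = z_2
entry J[0][2] = -1.4142

-1.414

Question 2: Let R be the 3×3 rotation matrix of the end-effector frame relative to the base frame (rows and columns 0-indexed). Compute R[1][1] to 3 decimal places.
End-effector y-axis (col 1 of R) = (0.0000,-1.0000,0.0000)
R[1][1] = -1.0000

-1.000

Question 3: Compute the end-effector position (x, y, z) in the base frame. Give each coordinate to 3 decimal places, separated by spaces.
after link 1: o_1 = (0.0000, 4.0000, 1.0000)
after link 2: o_2 = (-1.0000, 4.0000, 6.0000)
after link 3: o_3 = (0.4142, 5.0000, 4.5858)
after link 4: o_4 = (0.4142, 10.0000, 4.5858)

0.414 10.000 4.586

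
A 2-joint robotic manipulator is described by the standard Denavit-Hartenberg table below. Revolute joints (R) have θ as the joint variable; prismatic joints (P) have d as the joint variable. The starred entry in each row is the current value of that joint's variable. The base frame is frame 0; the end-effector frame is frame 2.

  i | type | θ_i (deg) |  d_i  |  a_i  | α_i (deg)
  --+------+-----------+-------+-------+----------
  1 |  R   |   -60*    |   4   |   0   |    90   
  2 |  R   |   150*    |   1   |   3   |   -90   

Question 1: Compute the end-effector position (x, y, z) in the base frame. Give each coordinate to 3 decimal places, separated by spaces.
-2.165 1.750 5.500

after link 1: o_1 = (0.0000, 0.0000, 4.0000)
after link 2: o_2 = (-2.1651, 1.7500, 5.5000)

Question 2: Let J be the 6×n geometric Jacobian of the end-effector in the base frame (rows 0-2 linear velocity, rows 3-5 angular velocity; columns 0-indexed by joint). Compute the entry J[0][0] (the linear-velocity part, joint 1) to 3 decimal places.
axis z_0 = ẑ; lever o_n−o_0 = (-2.1651,1.7500,5.5000)
cross product → J_v[:, 0] = (-1.7500,-2.1651,0.0000)
J_ω[:, 0] = z_0
entry J[0][0] = -1.7500

-1.750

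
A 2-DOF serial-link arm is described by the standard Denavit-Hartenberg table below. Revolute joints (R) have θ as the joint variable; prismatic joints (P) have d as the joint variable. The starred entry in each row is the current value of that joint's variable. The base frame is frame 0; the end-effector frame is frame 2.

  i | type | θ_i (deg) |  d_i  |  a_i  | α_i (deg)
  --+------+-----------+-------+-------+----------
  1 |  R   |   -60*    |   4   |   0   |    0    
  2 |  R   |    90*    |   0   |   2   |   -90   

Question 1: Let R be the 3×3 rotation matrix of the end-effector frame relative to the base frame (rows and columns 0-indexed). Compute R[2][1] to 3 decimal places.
-1.000

End-effector y-axis (col 1 of R) = (-0.0000,0.0000,-1.0000)
R[2][1] = -1.0000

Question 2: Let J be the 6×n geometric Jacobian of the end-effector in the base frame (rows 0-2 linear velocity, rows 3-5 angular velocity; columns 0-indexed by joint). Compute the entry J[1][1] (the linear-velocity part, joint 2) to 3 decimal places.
1.732

axis z_1 = (0.0000,0.0000,1.0000); lever o_n−o_1 = (1.7321,1.0000,0.0000)
cross product → J_v[:, 1] = (-1.0000,1.7321,0.0000)
J_ω[:, 1] = z_1
entry J[1][1] = 1.7321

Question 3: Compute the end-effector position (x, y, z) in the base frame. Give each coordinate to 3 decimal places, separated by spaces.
after link 1: o_1 = (0.0000, 0.0000, 4.0000)
after link 2: o_2 = (1.7321, 1.0000, 4.0000)

1.732 1.000 4.000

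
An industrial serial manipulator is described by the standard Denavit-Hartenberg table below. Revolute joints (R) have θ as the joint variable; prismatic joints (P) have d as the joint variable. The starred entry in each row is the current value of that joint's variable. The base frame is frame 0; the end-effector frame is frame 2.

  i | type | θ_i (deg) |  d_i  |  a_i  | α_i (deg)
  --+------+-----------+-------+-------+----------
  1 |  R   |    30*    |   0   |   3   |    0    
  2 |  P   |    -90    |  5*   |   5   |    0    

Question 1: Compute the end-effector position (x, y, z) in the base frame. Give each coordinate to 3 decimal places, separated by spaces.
5.098 -2.830 5.000

after link 1: o_1 = (2.5981, 1.5000, 0.0000)
after link 2: o_2 = (5.0981, -2.8301, 5.0000)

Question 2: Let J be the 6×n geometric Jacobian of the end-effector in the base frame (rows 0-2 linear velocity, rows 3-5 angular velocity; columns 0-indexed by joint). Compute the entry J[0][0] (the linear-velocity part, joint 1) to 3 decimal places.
axis z_0 = ẑ; lever o_n−o_0 = (5.0981,-2.8301,5.0000)
cross product → J_v[:, 0] = (2.8301,5.0981,-0.0000)
J_ω[:, 0] = z_0
entry J[0][0] = 2.8301

2.830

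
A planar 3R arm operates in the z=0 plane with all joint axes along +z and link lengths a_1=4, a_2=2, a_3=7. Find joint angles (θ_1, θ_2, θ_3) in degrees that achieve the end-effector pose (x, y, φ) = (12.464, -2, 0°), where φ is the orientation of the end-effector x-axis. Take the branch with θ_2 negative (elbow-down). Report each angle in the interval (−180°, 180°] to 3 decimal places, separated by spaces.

wrist centre = target − a_3·(cos φ, sin φ) = (5.4640, -2.0000)
cos θ_2 = (33.8553−4²−2²)/(2·4·2) = 0.8660; θ_2 = -30.0080° (elbow-down)
β = atan2(-2.0000,5.4640) = -20.1043°; ψ = atan2(-1.0002,5.7319) = -9.8987°
θ_1 = β − ψ = -10.2056°
θ_3 = φ − θ_1 − θ_2 = 40.2135° (wrapped to (-180°,180°])

-10.206 -30.008 40.214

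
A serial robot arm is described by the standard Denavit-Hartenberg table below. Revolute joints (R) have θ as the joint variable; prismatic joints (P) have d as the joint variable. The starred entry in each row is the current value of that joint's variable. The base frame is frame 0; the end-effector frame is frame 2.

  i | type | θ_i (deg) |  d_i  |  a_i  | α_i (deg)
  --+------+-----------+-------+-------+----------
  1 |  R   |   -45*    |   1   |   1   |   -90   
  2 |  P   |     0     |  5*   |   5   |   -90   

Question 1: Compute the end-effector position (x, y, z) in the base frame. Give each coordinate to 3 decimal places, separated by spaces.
after link 1: o_1 = (0.7071, -0.7071, 1.0000)
after link 2: o_2 = (7.7782, -0.7071, 1.0000)

7.778 -0.707 1.000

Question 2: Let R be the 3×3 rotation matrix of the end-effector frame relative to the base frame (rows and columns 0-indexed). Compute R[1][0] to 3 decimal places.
End-effector x-axis (col 0 of R) = (0.7071,-0.7071,0.0000)
R[1][0] = -0.7071

-0.707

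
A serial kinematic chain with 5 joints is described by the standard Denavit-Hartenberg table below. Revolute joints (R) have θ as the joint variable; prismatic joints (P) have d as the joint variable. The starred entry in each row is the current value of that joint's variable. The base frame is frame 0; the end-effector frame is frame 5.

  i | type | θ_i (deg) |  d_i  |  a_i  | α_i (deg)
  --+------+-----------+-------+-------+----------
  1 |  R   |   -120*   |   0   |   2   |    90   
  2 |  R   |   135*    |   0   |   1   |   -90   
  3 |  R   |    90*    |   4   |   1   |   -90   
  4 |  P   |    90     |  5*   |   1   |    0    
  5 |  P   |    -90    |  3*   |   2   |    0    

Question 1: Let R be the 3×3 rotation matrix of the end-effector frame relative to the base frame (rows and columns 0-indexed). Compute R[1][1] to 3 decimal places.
End-effector y-axis (col 1 of R) = (-0.3536,-0.6124,0.7071)
R[1][1] = -0.6124

-0.612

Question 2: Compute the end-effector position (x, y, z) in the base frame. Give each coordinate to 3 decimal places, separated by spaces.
0.184 -5.682 -7.071

after link 1: o_1 = (-1.0000, -1.7321, 0.0000)
after link 2: o_2 = (-0.6464, -1.1197, 0.7071)
after link 3: o_3 = (1.6338, 0.8298, -2.1213)
after link 4: o_4 = (-0.4875, -2.8444, -4.9497)
after link 5: o_5 = (0.1839, -5.6815, -7.0711)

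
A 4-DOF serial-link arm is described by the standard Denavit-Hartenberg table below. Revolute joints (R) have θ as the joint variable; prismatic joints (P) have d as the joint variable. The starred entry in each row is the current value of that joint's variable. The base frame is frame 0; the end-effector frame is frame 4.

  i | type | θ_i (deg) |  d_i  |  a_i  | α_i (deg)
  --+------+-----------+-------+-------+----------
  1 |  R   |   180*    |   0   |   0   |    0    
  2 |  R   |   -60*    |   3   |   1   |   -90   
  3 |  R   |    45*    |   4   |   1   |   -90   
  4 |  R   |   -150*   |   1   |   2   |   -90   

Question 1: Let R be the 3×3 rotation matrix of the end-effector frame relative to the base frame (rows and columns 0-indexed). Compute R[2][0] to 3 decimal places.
0.612

End-effector x-axis (col 0 of R) = (-0.1268,-0.7803,0.6124)
R[2][0] = 0.6124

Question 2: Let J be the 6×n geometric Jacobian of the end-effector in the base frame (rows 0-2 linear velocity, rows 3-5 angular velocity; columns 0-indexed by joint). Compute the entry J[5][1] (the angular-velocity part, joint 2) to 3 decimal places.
1.000

axis z_1 = (0.0000,0.0000,1.0000); lever o_n−o_1 = (-4.2178,-2.6946,2.8105)
cross product → J_v[:, 1] = (2.6946,-4.2178,0.0000)
J_ω[:, 1] = z_1
entry J[5][1] = 1.0000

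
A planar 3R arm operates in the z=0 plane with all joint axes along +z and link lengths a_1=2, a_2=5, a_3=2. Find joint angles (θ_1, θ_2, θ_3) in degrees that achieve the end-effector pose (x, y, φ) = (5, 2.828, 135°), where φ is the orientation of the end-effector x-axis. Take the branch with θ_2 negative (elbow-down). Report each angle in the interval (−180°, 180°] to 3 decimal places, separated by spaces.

wrist centre = target − a_3·(cos φ, sin φ) = (6.4142, 1.4138)
cos θ_2 = (43.1409−2²−5²)/(2·2·5) = 0.7070; θ_2 = -45.0049° (elbow-down)
β = atan2(1.4138,6.4142) = 12.4301°; ψ = atan2(-3.5358,5.5352) = -32.5699°
θ_1 = β − ψ = 45.0000°
θ_3 = φ − θ_1 − θ_2 = 135.0049° (wrapped to (-180°,180°])

45.000 -45.005 135.005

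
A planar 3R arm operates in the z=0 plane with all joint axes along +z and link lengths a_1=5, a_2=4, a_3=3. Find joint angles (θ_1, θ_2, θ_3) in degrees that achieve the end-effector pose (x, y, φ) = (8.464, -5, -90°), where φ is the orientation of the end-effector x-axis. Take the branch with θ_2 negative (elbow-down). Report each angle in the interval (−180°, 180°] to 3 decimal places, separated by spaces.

0.002 -30.005 -59.997

wrist centre = target − a_3·(cos φ, sin φ) = (8.4640, -2.0000)
cos θ_2 = (75.6393−5²−4²)/(2·5·4) = 0.8660; θ_2 = -30.0049° (elbow-down)
β = atan2(-2.0000,8.4640) = -13.2948°; ψ = atan2(-2.0003,8.4639) = -13.2969°
θ_1 = β − ψ = 0.0020°
θ_3 = φ − θ_1 − θ_2 = -59.9971° (wrapped to (-180°,180°])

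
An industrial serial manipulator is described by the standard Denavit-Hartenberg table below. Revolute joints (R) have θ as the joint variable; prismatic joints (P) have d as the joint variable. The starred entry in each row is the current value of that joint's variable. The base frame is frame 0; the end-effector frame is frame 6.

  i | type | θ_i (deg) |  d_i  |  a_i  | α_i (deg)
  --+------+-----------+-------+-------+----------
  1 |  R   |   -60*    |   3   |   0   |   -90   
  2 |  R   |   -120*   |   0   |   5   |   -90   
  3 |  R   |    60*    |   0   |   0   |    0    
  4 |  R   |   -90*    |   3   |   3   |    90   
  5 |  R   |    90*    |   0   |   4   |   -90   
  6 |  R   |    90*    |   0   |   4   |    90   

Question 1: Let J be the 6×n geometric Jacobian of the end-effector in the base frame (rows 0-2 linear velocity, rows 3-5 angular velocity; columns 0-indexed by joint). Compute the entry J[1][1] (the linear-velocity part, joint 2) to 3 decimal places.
axis z_1 = (0.8660,0.5000,0.0000); lever o_n−o_1 = (-1.0694,-2.0760,11.8122)
cross product → J_v[:, 1] = (5.9061,-10.2296,-1.2631)
J_ω[:, 1] = z_1
entry J[1][1] = -10.2296

-10.230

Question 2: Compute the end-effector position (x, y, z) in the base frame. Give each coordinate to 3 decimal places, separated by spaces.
after link 1: o_1 = (0.0000, 0.0000, 3.0000)
after link 2: o_2 = (-1.2500, 2.1651, 7.3301)
after link 3: o_3 = (-1.2500, 2.1651, 7.3301)
after link 4: o_4 = (0.6986, 1.7901, 11.0801)
after link 5: o_5 = (2.4306, -1.2099, 13.0801)
after link 6: o_6 = (-1.0694, -2.0760, 14.8122)

-1.069 -2.076 14.812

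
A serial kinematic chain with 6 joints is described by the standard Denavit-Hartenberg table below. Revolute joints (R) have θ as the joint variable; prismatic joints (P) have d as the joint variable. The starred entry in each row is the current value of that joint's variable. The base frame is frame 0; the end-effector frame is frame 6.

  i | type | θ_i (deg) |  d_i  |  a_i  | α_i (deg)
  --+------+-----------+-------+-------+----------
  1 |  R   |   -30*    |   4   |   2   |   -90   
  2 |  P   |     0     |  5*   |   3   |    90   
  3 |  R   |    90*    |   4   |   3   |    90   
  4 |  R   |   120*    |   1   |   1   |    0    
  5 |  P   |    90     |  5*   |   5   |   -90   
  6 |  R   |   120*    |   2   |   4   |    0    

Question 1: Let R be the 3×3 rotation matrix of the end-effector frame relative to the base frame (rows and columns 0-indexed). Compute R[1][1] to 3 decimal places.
End-effector y-axis (col 1 of R) = (0.8080,0.3995,0.4330)
R[1][1] = 0.3995

0.400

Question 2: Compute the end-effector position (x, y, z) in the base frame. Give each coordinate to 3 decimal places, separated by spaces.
9.477 1.343 5.634

after link 1: o_1 = (1.7321, -1.0000, 4.0000)
after link 2: o_2 = (6.8301, 1.8301, 4.0000)
after link 3: o_3 = (8.3301, 4.4282, 8.0000)
after link 4: o_4 = (8.9462, 3.4952, 8.8660)
after link 5: o_5 = (11.1112, -2.7548, 6.3660)
after link 6: o_6 = (9.4772, 1.3433, 5.6340)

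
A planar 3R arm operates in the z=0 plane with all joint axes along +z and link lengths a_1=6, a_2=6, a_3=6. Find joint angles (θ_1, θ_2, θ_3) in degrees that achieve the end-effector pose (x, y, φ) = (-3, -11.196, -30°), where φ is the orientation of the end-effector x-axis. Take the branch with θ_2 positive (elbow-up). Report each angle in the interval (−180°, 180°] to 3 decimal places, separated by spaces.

wrist centre = target − a_3·(cos φ, sin φ) = (-8.1962, -8.1960)
cos θ_2 = (134.3513−6²−6²)/(2·6·6) = 0.8660; θ_2 = 30.0040° (elbow-up)
β = atan2(-8.1960,-8.1962) = -135.0005°; ψ = atan2(3.0004,11.1959) = 15.0020°
θ_1 = β − ψ = -150.0025°
θ_3 = φ − θ_1 − θ_2 = 89.9985° (wrapped to (-180°,180°])

-150.003 30.004 89.999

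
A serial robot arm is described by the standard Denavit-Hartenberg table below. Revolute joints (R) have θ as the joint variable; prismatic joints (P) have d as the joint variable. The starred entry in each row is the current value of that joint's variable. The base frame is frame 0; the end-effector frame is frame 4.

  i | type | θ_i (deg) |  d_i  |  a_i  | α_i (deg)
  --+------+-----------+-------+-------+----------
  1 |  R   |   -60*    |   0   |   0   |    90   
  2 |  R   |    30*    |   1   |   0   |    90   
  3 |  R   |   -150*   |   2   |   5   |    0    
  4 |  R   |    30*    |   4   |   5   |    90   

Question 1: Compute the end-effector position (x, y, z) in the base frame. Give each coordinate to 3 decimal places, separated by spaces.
3.592 5.440 -8.611

after link 1: o_1 = (0.0000, 0.0000, 0.0000)
after link 2: o_2 = (-0.8660, -0.5000, 0.0000)
after link 3: o_3 = (-0.0760, 3.1316, -3.8971)
after link 4: o_4 = (3.5915, 5.4396, -8.6112)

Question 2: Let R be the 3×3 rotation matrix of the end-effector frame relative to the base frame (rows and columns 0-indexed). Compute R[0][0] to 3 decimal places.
End-effector x-axis (col 0 of R) = (0.5335,0.8080,-0.2500)
R[0][0] = 0.5335

0.533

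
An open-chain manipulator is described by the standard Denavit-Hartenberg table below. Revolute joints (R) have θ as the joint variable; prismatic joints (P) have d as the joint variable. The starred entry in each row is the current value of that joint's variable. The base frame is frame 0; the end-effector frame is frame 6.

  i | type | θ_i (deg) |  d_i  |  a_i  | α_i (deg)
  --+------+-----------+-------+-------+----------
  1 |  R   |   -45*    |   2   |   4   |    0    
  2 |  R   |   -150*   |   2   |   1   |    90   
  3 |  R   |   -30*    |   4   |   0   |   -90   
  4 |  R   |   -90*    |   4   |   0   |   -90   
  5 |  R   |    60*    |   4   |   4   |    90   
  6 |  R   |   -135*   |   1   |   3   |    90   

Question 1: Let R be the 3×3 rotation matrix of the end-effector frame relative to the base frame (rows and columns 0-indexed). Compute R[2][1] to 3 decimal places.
0.433

End-effector y-axis (col 1 of R) = (-0.0173,0.9012,0.4330)
R[2][1] = 0.4330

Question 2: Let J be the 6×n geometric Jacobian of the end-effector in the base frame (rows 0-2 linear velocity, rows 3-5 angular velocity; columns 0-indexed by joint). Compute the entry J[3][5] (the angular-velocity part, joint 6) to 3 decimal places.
-0.017

axis z_5 = (-0.0173,0.9012,0.4330); lever o_n−o_5 = (0.5954,-0.3610,3.0847)
cross product → J_v[:, 5] = (2.9363,0.3113,-0.5303)
J_ω[:, 5] = z_5
entry J[3][5] = -0.0173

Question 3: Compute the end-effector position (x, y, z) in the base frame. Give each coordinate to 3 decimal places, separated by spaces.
0.406 3.831 5.549

after link 1: o_1 = (2.8284, -2.8284, 2.0000)
after link 2: o_2 = (1.8625, -2.5696, 4.0000)
after link 3: o_3 = (2.8978, 1.2941, 4.0000)
after link 4: o_4 = (0.9659, 1.8117, 7.4641)
after link 5: o_5 = (-0.1895, 4.1919, 2.4641)
after link 6: o_6 = (0.4059, 3.8308, 5.5488)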